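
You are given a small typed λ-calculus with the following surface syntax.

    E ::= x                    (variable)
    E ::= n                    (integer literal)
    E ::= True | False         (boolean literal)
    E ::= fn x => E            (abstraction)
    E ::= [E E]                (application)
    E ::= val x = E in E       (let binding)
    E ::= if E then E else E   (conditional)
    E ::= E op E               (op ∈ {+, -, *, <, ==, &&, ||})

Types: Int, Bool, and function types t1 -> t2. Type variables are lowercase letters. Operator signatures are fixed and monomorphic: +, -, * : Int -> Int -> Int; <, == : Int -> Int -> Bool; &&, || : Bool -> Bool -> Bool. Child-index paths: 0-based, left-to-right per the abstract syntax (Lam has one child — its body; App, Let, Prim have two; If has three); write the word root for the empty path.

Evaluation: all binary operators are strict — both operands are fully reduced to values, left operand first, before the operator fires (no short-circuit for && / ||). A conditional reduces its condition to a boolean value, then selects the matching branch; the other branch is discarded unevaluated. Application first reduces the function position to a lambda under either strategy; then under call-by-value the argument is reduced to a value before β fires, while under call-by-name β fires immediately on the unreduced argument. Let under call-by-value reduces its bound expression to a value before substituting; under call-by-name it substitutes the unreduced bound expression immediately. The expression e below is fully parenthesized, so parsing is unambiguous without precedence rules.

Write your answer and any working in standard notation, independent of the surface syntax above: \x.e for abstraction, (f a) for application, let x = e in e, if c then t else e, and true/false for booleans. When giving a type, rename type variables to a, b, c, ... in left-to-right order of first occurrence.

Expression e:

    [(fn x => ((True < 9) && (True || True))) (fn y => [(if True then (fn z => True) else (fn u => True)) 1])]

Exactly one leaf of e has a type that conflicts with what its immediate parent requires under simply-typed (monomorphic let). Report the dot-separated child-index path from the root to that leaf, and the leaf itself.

Derivation:
  unify Bool ~ Int
  FAIL: mismatch Bool ~ Int

Answer: 0.0.0.0 : true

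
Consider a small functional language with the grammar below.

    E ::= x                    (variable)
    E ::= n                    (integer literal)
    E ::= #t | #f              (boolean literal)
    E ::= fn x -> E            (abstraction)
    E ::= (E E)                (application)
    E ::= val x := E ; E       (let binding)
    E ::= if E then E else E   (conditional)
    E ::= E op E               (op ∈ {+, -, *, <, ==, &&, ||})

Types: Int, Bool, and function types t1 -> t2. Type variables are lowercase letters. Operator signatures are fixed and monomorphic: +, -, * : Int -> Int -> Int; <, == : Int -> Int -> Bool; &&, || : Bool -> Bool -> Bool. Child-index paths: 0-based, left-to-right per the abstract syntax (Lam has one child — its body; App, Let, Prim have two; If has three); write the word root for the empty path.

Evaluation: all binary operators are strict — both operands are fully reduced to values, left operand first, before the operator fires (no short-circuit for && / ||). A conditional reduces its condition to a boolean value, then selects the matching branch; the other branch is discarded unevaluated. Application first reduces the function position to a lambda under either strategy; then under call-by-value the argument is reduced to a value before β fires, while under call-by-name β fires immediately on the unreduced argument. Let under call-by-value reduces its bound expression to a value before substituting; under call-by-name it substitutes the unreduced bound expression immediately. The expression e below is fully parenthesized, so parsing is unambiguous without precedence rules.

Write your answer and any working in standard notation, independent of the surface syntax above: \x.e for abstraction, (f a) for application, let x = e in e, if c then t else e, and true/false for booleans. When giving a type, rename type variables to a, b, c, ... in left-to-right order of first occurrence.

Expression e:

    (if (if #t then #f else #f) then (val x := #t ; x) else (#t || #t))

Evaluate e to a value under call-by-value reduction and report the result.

Answer: true

Derivation:
step 0: (if (if true then false else false) then (let x = true in x) else (true || true))
step 1: [if@0] (if false then (let x = true in x) else (true || true))
step 2: [if@root] (true || true)
step 3: [delta@root] true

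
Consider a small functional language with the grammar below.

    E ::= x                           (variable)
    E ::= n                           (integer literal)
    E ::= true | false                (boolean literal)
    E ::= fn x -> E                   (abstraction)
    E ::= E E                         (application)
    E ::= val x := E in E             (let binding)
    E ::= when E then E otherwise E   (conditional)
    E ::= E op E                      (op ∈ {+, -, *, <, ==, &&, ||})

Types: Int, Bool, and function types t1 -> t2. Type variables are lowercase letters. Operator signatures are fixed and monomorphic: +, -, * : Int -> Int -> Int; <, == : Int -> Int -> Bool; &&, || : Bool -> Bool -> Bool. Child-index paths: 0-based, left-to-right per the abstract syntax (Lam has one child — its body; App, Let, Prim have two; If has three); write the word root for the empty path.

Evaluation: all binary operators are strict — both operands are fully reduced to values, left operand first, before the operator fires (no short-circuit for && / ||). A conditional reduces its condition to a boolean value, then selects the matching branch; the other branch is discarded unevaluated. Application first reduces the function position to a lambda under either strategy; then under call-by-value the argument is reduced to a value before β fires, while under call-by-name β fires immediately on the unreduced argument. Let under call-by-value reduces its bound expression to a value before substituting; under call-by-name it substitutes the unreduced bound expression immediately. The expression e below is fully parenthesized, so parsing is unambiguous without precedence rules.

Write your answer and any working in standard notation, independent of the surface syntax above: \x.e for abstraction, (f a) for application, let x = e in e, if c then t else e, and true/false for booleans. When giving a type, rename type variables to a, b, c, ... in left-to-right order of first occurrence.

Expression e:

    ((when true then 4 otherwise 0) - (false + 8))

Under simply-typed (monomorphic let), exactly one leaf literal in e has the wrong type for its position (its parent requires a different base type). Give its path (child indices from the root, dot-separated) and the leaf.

Working:
  unify Bool ~ Bool
  unify Int ~ Int
  unify Int ~ Int
  unify Bool ~ Int
  FAIL: mismatch Bool ~ Int

Answer: 1.0 : false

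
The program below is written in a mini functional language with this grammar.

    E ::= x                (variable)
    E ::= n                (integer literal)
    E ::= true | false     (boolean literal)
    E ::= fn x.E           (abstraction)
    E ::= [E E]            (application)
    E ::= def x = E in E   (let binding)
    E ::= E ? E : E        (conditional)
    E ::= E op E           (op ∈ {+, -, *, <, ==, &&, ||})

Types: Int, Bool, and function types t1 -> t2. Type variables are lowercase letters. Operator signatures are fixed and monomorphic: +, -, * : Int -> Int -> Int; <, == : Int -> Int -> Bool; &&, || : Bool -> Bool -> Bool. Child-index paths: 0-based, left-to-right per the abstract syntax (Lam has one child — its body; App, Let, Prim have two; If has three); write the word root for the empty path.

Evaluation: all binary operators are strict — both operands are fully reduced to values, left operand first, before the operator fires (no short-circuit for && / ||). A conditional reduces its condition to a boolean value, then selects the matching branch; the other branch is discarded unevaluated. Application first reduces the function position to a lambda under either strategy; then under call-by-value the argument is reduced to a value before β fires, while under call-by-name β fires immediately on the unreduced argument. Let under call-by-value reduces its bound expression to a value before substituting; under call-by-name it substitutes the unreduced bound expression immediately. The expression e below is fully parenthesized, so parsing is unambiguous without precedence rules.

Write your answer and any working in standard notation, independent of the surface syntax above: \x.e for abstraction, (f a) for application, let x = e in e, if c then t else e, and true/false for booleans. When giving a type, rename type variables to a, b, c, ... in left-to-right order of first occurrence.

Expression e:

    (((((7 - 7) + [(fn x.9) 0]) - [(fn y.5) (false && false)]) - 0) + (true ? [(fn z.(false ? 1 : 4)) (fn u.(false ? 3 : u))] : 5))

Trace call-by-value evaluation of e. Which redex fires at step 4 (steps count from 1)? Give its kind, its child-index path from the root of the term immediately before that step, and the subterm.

Derivation:
step 0: (((((7 - 7) + ((\x.9) 0)) - ((\y.5) (false && false))) - 0) + (if true then ((\z.(if false then 1 else 4)) (\u.(if false then 3 else u))) else 5))
step 1: [delta@0.0.0.0] ((((0 + ((\x.9) 0)) - ((\y.5) (false && false))) - 0) + (if true then ((\z.(if false then 1 else 4)) (\u.(if false then 3 else u))) else 5))
step 2: [beta@0.0.0.1] ((((0 + 9) - ((\y.5) (false && false))) - 0) + (if true then ((\z.(if false then 1 else 4)) (\u.(if false then 3 else u))) else 5))
step 3: [delta@0.0.0] (((9 - ((\y.5) (false && false))) - 0) + (if true then ((\z.(if false then 1 else 4)) (\u.(if false then 3 else u))) else 5))
step 4: [delta@0.0.1.1] (((9 - ((\y.5) false)) - 0) + (if true then ((\z.(if false then 1 else 4)) (\u.(if false then 3 else u))) else 5))

Answer: delta at 0.0.1.1 : (false && false)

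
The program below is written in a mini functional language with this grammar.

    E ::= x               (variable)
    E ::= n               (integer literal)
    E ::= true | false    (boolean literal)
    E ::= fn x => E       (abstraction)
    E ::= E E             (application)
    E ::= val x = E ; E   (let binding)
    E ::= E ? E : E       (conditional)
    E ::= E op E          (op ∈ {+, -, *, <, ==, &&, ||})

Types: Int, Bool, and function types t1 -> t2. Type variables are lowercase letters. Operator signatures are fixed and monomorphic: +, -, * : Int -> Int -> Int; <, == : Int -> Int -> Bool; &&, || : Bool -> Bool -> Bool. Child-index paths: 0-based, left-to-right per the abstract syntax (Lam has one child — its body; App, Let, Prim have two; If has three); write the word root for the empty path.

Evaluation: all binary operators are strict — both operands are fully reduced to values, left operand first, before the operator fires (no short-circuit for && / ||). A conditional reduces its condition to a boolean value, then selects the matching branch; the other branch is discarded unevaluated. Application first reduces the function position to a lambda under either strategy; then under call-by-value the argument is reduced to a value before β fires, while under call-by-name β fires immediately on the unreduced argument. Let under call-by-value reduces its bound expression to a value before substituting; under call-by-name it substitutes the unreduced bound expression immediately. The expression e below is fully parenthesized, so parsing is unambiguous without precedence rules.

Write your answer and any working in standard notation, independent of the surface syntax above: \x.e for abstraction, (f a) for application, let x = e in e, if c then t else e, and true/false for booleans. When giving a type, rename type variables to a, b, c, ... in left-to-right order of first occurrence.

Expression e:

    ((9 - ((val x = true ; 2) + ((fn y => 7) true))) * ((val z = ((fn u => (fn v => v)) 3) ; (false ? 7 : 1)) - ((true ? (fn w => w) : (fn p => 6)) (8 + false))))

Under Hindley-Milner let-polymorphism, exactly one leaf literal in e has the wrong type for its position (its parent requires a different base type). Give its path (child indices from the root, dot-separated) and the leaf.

Answer: 1.1.1.1 : false

Working:
  unify Int ~ Int
let x : Bool
  unify Int ~ Int
\y._ : a -> Int
  unify a -> Int ~ Bool -> b
  unify a ~ Bool
  unify Int ~ b
_ _ : Int
  unify Int ~ Int
  unify Int ~ Int
  unify Int ~ Int
v : d
\v._ : d -> d
\u._ : c -> d -> d
  unify c -> d -> d ~ Int -> e
  unify c ~ Int
  unify d -> d ~ e
_ _ : d -> d
let z : forall. d -> d
  unify Bool ~ Bool
  unify Int ~ Int
  unify Int ~ Int
  unify Bool ~ Bool
w : f
\w._ : f -> f
\p._ : g -> Int
  unify f -> f ~ g -> Int
  unify f ~ g
  unify g ~ Int
  unify Int ~ Int
  unify Bool ~ Int
  FAIL: mismatch Bool ~ Int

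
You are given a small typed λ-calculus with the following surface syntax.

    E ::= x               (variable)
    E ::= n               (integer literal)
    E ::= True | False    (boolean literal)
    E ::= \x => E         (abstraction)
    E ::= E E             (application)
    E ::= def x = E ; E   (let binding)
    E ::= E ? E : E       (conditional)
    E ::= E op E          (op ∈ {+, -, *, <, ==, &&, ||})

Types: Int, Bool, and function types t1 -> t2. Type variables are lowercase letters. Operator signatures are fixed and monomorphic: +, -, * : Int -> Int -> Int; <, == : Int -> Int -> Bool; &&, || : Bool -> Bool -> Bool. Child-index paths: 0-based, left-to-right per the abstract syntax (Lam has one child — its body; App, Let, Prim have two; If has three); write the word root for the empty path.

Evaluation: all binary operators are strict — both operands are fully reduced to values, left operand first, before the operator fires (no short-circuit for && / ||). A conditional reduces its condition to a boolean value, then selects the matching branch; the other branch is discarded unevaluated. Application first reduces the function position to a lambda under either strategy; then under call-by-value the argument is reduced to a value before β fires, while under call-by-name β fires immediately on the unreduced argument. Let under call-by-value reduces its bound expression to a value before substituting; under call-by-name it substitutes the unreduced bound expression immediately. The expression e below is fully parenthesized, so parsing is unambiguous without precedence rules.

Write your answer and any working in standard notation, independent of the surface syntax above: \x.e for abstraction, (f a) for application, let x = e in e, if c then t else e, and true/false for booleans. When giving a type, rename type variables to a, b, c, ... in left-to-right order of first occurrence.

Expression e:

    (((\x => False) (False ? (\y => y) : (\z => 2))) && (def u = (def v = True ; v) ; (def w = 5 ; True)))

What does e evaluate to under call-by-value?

Trace:
step 0: (((\x.false) (if false then (\y.y) else (\z.2))) && (let u = (let v = true in v) in (let w = 5 in true)))
step 1: [if@0.1] (((\x.false) (\z.2)) && (let u = (let v = true in v) in (let w = 5 in true)))
step 2: [beta@0] (false && (let u = (let v = true in v) in (let w = 5 in true)))
step 3: [let@1.0] (false && (let u = true in (let w = 5 in true)))
step 4: [let@1] (false && (let w = 5 in true))
step 5: [let@1] (false && true)
step 6: [delta@root] false

Answer: false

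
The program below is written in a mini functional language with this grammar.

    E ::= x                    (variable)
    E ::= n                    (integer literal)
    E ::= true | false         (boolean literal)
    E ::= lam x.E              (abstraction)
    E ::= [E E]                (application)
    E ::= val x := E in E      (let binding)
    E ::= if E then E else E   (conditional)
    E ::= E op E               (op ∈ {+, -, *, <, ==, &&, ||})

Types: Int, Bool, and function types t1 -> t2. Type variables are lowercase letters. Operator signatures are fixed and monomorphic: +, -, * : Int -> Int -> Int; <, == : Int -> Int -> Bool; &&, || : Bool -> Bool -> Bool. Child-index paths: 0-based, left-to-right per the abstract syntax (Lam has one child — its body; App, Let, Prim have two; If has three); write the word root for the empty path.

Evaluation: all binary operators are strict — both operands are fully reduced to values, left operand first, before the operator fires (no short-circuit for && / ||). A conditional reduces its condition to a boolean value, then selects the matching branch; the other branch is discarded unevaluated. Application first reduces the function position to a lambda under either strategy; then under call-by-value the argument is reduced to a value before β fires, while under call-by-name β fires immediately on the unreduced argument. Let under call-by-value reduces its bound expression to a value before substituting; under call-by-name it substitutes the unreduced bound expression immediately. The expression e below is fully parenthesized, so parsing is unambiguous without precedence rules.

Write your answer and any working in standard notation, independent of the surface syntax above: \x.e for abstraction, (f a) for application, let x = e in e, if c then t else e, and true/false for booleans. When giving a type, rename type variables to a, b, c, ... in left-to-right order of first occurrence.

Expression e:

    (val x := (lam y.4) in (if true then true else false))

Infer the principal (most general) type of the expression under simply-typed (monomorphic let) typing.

Derivation:
\y._ : a -> Int
let x : a -> Int
  unify Bool ~ Bool
  unify Bool ~ Bool

Answer: Bool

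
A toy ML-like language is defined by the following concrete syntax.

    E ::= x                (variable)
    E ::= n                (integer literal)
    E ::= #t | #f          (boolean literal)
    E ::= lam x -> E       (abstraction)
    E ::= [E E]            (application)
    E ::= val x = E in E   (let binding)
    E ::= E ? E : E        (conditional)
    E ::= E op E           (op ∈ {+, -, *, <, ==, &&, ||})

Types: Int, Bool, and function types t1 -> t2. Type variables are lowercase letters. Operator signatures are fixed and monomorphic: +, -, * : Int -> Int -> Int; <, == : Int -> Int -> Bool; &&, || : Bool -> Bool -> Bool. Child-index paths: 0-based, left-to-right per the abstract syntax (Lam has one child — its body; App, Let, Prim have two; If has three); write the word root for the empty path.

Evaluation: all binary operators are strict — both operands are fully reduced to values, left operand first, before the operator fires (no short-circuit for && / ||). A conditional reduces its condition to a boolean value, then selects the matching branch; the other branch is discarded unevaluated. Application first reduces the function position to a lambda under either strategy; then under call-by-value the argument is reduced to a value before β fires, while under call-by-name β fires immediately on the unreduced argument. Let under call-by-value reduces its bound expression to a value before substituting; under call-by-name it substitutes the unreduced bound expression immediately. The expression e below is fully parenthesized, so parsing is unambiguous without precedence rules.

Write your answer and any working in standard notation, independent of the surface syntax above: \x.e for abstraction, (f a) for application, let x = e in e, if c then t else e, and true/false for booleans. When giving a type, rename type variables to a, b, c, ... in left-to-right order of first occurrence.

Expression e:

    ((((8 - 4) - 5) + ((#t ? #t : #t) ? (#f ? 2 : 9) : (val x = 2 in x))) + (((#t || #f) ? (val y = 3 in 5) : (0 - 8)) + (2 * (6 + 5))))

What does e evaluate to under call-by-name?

Working:
step 0: ((((8 - 4) - 5) + (if (if true then true else true) then (if false then 2 else 9) else (let x = 2 in x))) + ((if (true || false) then (let y = 3 in 5) else (0 - 8)) + (2 * (6 + 5))))
step 1: [delta@0.0.0] (((4 - 5) + (if (if true then true else true) then (if false then 2 else 9) else (let x = 2 in x))) + ((if (true || false) then (let y = 3 in 5) else (0 - 8)) + (2 * (6 + 5))))
step 2: [delta@0.0] ((-1 + (if (if true then true else true) then (if false then 2 else 9) else (let x = 2 in x))) + ((if (true || false) then (let y = 3 in 5) else (0 - 8)) + (2 * (6 + 5))))
step 3: [if@0.1.0] ((-1 + (if true then (if false then 2 else 9) else (let x = 2 in x))) + ((if (true || false) then (let y = 3 in 5) else (0 - 8)) + (2 * (6 + 5))))
step 4: [if@0.1] ((-1 + (if false then 2 else 9)) + ((if (true || false) then (let y = 3 in 5) else (0 - 8)) + (2 * (6 + 5))))
step 5: [if@0.1] ((-1 + 9) + ((if (true || false) then (let y = 3 in 5) else (0 - 8)) + (2 * (6 + 5))))
step 6: [delta@0] (8 + ((if (true || false) then (let y = 3 in 5) else (0 - 8)) + (2 * (6 + 5))))
step 7: [delta@1.0.0] (8 + ((if true then (let y = 3 in 5) else (0 - 8)) + (2 * (6 + 5))))
step 8: [if@1.0] (8 + ((let y = 3 in 5) + (2 * (6 + 5))))
step 9: [let@1.0] (8 + (5 + (2 * (6 + 5))))
step 10: [delta@1.1.1] (8 + (5 + (2 * 11)))
step 11: [delta@1.1] (8 + (5 + 22))
step 12: [delta@1] (8 + 27)
step 13: [delta@root] 35

Answer: 35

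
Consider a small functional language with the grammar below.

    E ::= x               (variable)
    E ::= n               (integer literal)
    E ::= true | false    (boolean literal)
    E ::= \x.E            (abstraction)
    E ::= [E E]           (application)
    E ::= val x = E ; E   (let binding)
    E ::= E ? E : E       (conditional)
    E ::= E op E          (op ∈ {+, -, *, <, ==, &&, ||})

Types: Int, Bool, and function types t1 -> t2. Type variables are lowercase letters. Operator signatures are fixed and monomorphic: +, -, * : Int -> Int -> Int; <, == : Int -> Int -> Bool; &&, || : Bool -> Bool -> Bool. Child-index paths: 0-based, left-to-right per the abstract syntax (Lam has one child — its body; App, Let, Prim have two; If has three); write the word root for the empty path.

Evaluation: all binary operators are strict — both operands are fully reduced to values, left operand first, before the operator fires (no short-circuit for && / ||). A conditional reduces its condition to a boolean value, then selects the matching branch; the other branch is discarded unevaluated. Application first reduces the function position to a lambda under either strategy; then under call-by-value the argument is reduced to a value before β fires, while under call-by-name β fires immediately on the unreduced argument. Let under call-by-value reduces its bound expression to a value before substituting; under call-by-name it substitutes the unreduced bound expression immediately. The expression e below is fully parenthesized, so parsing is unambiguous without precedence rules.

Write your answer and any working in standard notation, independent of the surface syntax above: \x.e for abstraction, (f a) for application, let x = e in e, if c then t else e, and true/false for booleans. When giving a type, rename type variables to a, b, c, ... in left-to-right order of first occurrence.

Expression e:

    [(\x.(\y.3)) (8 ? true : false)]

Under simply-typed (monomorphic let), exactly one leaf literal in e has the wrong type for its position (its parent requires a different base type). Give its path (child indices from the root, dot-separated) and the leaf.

Trace:
\y._ : b -> Int
\x._ : a -> b -> Int
  unify Int ~ Bool
  FAIL: mismatch Int ~ Bool

Answer: 1.0 : 8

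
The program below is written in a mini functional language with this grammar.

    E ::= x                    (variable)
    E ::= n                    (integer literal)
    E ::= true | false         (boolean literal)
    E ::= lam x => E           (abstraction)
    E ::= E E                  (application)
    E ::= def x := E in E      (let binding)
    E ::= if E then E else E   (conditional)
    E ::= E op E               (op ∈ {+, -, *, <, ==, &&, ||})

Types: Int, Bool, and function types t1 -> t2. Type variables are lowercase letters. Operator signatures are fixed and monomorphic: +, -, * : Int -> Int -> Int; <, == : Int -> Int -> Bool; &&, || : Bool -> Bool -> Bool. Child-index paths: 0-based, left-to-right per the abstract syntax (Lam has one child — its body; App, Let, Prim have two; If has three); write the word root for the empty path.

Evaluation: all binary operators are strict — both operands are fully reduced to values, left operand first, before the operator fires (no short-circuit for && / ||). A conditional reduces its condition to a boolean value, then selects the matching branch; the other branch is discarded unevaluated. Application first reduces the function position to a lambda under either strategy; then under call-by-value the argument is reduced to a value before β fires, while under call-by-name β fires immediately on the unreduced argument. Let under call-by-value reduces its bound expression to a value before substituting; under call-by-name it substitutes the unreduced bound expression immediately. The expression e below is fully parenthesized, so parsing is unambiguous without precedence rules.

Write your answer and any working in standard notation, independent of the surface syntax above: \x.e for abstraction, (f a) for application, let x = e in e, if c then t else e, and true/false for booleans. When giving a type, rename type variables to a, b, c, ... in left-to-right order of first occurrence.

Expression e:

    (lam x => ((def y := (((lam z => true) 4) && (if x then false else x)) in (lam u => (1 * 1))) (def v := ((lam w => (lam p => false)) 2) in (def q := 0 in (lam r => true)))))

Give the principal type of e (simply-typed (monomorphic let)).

Derivation:
\z._ : b -> Bool
  unify b -> Bool ~ Int -> c
  unify b ~ Int
  unify Bool ~ c
_ _ : Bool
  unify Bool ~ Bool
x : a
  unify a ~ Bool
x : Bool
  unify Bool ~ Bool
  unify Bool ~ Bool
let y : Bool
  unify Int ~ Int
  unify Int ~ Int
\u._ : d -> Int
\p._ : f -> Bool
\w._ : e -> f -> Bool
  unify e -> f -> Bool ~ Int -> g
  unify e ~ Int
  unify f -> Bool ~ g
_ _ : f -> Bool
let v : f -> Bool
let q : Int
\r._ : h -> Bool
  unify d -> Int ~ (h -> Bool) -> i
  unify d ~ h -> Bool
  unify Int ~ i
_ _ : Int
\x._ : Bool -> Int

Answer: Bool -> Int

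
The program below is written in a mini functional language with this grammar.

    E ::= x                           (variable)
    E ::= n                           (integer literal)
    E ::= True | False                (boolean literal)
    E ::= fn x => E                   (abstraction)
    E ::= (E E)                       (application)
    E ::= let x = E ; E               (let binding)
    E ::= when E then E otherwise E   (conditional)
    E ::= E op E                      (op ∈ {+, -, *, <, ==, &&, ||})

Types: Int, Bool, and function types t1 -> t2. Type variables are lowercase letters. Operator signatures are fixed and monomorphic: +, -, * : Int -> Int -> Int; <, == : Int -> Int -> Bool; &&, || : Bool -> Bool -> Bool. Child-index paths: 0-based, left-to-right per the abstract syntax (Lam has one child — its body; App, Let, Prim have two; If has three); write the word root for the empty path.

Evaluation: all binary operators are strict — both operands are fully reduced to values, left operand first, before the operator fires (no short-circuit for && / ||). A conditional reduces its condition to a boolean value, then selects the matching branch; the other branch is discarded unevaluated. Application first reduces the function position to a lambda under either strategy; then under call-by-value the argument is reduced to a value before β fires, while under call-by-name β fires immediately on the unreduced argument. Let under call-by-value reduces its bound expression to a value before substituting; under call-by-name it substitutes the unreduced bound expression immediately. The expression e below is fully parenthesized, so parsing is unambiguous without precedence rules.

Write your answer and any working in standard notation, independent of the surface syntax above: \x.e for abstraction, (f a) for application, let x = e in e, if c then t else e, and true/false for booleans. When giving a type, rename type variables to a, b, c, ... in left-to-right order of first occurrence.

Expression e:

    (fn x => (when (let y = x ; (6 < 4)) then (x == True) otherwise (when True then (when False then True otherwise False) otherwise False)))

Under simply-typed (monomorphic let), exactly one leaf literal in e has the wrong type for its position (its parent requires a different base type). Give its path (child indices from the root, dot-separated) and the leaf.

Answer: 0.1.1 : true

Trace:
x : a
let y : a
  unify Int ~ Int
  unify Int ~ Int
  unify Bool ~ Bool
x : a
  unify a ~ Int
  unify Bool ~ Int
  FAIL: mismatch Bool ~ Int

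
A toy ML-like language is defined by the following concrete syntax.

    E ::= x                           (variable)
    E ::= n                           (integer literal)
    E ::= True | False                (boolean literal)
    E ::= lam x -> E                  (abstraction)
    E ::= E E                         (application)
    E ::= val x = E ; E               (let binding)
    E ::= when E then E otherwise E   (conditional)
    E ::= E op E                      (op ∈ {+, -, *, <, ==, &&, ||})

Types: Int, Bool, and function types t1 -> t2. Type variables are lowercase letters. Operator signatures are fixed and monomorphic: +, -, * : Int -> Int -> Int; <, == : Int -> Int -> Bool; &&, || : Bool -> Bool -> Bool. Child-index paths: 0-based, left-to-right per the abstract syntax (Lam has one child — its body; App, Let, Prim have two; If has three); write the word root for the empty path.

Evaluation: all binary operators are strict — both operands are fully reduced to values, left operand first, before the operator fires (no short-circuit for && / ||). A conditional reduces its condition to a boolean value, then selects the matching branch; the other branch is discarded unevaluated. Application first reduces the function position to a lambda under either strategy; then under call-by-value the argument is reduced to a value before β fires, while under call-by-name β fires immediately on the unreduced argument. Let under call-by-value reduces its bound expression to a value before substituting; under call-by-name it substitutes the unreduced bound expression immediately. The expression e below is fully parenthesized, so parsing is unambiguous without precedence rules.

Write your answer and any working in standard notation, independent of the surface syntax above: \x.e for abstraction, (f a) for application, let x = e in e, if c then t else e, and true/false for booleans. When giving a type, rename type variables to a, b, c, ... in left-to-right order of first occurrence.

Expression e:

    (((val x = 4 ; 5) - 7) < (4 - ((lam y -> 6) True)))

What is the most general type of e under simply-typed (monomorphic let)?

Answer: Bool

Derivation:
let x : Int
  unify Int ~ Int
  unify Int ~ Int
  unify Int ~ Int
  unify Int ~ Int
\y._ : a -> Int
  unify a -> Int ~ Bool -> b
  unify a ~ Bool
  unify Int ~ b
_ _ : Int
  unify Int ~ Int
  unify Int ~ Int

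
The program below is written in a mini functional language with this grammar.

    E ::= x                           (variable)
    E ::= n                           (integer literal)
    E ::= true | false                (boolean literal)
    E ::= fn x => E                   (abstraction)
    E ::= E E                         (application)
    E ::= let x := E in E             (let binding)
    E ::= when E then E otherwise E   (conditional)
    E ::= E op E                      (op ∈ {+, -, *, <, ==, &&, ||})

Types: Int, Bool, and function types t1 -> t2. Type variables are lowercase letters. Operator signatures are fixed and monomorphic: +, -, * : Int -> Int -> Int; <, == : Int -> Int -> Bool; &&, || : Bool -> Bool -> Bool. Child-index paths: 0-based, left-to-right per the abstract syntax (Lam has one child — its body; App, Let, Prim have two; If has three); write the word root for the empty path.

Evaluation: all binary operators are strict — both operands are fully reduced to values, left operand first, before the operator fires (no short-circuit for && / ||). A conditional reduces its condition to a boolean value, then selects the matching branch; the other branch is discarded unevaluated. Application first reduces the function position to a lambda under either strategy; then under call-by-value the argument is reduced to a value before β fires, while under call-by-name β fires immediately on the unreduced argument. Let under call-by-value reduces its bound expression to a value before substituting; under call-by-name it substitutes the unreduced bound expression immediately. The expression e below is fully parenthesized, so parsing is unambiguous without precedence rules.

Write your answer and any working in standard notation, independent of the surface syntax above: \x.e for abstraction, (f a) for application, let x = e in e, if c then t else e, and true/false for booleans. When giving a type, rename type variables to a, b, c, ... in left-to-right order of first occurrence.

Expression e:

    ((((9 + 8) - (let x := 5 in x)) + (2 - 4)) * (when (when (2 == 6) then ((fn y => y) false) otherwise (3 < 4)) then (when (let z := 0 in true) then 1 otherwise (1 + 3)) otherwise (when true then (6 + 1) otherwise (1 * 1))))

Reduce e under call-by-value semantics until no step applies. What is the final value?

Answer: 10

Working:
step 0: ((((9 + 8) - (let x = 5 in x)) + (2 - 4)) * (if (if (2 == 6) then ((\y.y) false) else (3 < 4)) then (if (let z = 0 in true) then 1 else (1 + 3)) else (if true then (6 + 1) else (1 * 1))))
step 1: [delta@0.0.0] (((17 - (let x = 5 in x)) + (2 - 4)) * (if (if (2 == 6) then ((\y.y) false) else (3 < 4)) then (if (let z = 0 in true) then 1 else (1 + 3)) else (if true then (6 + 1) else (1 * 1))))
step 2: [let@0.0.1] (((17 - 5) + (2 - 4)) * (if (if (2 == 6) then ((\y.y) false) else (3 < 4)) then (if (let z = 0 in true) then 1 else (1 + 3)) else (if true then (6 + 1) else (1 * 1))))
step 3: [delta@0.0] ((12 + (2 - 4)) * (if (if (2 == 6) then ((\y.y) false) else (3 < 4)) then (if (let z = 0 in true) then 1 else (1 + 3)) else (if true then (6 + 1) else (1 * 1))))
step 4: [delta@0.1] ((12 + -2) * (if (if (2 == 6) then ((\y.y) false) else (3 < 4)) then (if (let z = 0 in true) then 1 else (1 + 3)) else (if true then (6 + 1) else (1 * 1))))
step 5: [delta@0] (10 * (if (if (2 == 6) then ((\y.y) false) else (3 < 4)) then (if (let z = 0 in true) then 1 else (1 + 3)) else (if true then (6 + 1) else (1 * 1))))
step 6: [delta@1.0.0] (10 * (if (if false then ((\y.y) false) else (3 < 4)) then (if (let z = 0 in true) then 1 else (1 + 3)) else (if true then (6 + 1) else (1 * 1))))
step 7: [if@1.0] (10 * (if (3 < 4) then (if (let z = 0 in true) then 1 else (1 + 3)) else (if true then (6 + 1) else (1 * 1))))
step 8: [delta@1.0] (10 * (if true then (if (let z = 0 in true) then 1 else (1 + 3)) else (if true then (6 + 1) else (1 * 1))))
step 9: [if@1] (10 * (if (let z = 0 in true) then 1 else (1 + 3)))
step 10: [let@1.0] (10 * (if true then 1 else (1 + 3)))
step 11: [if@1] (10 * 1)
step 12: [delta@root] 10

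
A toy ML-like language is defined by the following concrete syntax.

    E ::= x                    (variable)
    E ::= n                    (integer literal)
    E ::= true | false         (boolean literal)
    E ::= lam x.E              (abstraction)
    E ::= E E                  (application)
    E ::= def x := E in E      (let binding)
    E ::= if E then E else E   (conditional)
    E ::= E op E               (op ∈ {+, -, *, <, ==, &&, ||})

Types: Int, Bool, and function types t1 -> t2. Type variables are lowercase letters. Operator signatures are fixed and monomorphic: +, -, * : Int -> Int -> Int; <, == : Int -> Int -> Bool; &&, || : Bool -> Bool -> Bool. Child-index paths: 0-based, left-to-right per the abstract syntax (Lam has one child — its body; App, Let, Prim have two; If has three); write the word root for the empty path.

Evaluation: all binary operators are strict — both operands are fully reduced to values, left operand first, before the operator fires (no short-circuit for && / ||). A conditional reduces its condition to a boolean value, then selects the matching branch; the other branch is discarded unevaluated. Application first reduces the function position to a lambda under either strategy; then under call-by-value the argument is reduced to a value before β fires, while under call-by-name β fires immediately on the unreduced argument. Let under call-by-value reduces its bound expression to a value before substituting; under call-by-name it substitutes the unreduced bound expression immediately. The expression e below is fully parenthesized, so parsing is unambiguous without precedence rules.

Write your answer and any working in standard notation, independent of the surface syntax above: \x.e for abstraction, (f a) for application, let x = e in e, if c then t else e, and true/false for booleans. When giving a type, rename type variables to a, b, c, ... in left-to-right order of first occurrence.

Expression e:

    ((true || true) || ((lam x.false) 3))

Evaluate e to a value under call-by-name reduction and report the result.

Working:
step 0: ((true || true) || ((\x.false) 3))
step 1: [delta@0] (true || ((\x.false) 3))
step 2: [beta@1] (true || false)
step 3: [delta@root] true

Answer: true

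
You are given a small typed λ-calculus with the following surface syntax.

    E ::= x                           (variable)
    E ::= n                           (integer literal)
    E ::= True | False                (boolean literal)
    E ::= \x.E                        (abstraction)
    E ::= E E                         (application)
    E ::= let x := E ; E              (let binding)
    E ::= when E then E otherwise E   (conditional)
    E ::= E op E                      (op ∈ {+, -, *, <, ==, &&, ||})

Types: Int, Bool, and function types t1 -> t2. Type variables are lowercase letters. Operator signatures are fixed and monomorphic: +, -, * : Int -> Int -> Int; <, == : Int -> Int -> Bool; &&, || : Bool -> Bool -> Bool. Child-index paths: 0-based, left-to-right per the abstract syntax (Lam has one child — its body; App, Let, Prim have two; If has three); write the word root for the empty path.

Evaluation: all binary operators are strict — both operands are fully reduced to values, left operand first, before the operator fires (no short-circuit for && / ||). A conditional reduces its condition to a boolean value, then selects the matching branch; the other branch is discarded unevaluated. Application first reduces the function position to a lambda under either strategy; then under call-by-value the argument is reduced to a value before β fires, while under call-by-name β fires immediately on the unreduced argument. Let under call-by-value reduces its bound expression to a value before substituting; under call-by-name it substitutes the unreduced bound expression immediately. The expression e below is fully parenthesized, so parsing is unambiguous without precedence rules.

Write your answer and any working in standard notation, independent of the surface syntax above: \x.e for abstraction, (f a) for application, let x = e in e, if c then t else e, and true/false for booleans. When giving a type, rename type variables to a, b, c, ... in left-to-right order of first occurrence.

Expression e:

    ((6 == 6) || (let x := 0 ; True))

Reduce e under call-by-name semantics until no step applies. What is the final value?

Trace:
step 0: ((6 == 6) || (let x = 0 in true))
step 1: [delta@0] (true || (let x = 0 in true))
step 2: [let@1] (true || true)
step 3: [delta@root] true

Answer: true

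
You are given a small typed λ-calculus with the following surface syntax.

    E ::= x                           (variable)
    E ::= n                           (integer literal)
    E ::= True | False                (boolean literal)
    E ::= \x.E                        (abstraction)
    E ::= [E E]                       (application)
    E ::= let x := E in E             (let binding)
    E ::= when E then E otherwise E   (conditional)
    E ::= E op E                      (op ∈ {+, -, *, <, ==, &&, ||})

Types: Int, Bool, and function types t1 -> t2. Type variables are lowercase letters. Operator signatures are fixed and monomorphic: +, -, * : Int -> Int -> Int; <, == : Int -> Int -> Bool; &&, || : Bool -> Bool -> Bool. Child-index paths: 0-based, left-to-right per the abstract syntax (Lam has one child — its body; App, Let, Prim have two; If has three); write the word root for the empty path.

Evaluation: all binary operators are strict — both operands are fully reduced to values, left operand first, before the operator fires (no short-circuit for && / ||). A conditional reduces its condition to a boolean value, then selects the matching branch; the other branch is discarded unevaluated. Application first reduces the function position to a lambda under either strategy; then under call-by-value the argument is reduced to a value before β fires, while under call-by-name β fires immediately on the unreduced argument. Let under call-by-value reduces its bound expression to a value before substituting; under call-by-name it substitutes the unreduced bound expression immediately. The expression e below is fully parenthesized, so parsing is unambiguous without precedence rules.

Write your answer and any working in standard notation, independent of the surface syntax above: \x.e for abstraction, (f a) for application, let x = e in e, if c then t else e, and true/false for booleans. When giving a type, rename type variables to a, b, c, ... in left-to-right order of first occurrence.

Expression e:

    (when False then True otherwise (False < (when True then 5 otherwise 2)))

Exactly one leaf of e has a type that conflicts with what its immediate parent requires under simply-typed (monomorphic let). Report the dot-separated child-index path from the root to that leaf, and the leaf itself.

Answer: 2.0 : false

Working:
  unify Bool ~ Bool
  unify Bool ~ Int
  FAIL: mismatch Bool ~ Int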